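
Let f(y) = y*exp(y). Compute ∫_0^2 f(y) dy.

Integrate by parts once (u = y, dv = exp(y) dy).
An antiderivative is F(y) = (y - 1)*exp(y).
Then F(2) - F(0) = (exp(2)) - (-1) = 1 + exp(2).

1 + exp(2)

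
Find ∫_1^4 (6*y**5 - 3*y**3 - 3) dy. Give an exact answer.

By the power rule, an antiderivative is F(y) = y**6 - 3*y**4/4 - 3*y.
Then F(4) - F(1) = (3892) - (-11/4) = 15579/4.

15579/4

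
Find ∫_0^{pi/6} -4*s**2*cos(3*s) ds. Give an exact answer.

8/27 - pi**2/27

Integrate by parts twice (u = s^2, dv = -4*cos(3*s) ds).
An antiderivative is F(s) = -4*s**2*sin(3*s)/3 - 8*s*cos(3*s)/9 + 8*sin(3*s)/27.
Then F(pi/6) - F(0) = (8/27 - pi**2/27) - (0) = 8/27 - pi**2/27.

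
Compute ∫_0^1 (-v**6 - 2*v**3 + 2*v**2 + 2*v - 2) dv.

-41/42

By the power rule, an antiderivative is F(v) = -v**7/7 - v**4/2 + 2*v**3/3 + v**2 - 2*v.
Then F(1) - F(0) = (-41/42) - (0) = -41/42.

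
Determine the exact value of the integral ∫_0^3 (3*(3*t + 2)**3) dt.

Let u = 3*t + 2, so du = 3 dt. When t = 0, u = 2; when t = 3, u = 11.
The integral becomes ∫ u**3 du from 2 to 11, with antiderivative u**4/4.
Back in t: F(t) = (3*t + 2)**4/4.
Then F(3) - F(0) = (14641/4) - (4) = 14625/4.

14625/4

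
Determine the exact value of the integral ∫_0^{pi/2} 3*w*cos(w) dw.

Integrate by parts once (u = w, dv = 3*cos(w) dw).
An antiderivative is F(w) = 3*w*sin(w) + 3*cos(w).
Then F(pi/2) - F(0) = (3*pi/2) - (3) = -3 + 3*pi/2.

-3 + 3*pi/2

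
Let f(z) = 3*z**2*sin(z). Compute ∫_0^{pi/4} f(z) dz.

-6 - 3*sqrt(2)*pi**2/32 + 3*sqrt(2)*pi/4 + 3*sqrt(2)

Integrate by parts twice (u = z^2, dv = 3*sin(z) dz).
An antiderivative is F(z) = -3*z**2*cos(z) + 6*z*sin(z) + 6*cos(z).
Then F(pi/4) - F(0) = (3*sqrt(2)*(-pi**2 + 8*pi + 32)/32) - (6) = -6 - 3*sqrt(2)*pi**2/32 + 3*sqrt(2)*pi/4 + 3*sqrt(2).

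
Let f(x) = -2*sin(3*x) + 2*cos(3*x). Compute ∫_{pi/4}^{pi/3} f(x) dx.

An antiderivative is F(x) = 2*sin(3*x)/3 + 2*cos(3*x)/3.
Then F(pi/3) - F(pi/4) = (-2/3) - (0) = -2/3.

-2/3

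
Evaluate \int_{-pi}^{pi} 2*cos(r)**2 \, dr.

2*pi

Use the identity cos^2(r) = (1 + cos(2*r))/2.
An antiderivative is F(r) = r + sin(2*r)/2.
Then F(pi) - F(-pi) = (pi) - (-pi) = 2*pi.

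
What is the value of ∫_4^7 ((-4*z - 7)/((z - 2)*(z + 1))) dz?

Factor the denominator: z**2 - z - 2 = (z + 1)(z - 2).
Partial fractions: (-4*z - 7)/((z - 2)*(z + 1)) = 1/(z + 1) - 5/(z - 2).
An antiderivative is F(z) = -5*log(z - 2) + log(z + 1).
Then F(7) - F(4) = (-5*log(5) + 3*log(2)) - (log(5/32)) = -6*log(5) + 8*log(2).

-6*log(5) + 8*log(2)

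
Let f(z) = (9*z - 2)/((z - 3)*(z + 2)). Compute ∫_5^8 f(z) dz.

-4*log(7) - log(2) + 9*log(5)

Factor the denominator: z**2 - z - 6 = (z + 2)(z - 3).
Partial fractions: (9*z - 2)/((z - 3)*(z + 2)) = 4/(z + 2) + 5/(z - 3).
An antiderivative is F(z) = 5*log(z - 3) + 4*log(z + 2).
Then F(8) - F(5) = (4*log(2) + 9*log(5)) - (5*log(2) + 4*log(7)) = -4*log(7) - log(2) + 9*log(5).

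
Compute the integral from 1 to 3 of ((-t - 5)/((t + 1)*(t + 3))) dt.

Factor the denominator: t**2 + 4*t + 3 = (t + 3)(t + 1).
Partial fractions: (-t - 5)/((t + 1)*(t + 3)) = 1/(t + 3) - 2/(t + 1).
An antiderivative is F(t) = -2*log(t + 1) + log(t + 3).
Then F(3) - F(1) = (log(3/8)) - (0) = log(3/8).

log(3/8)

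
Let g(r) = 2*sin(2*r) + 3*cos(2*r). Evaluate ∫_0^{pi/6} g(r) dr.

1/2 + 3*sqrt(3)/4

An antiderivative is F(r) = 3*sin(2*r)/2 - cos(2*r).
Then F(pi/6) - F(0) = (-1/2 + 3*sqrt(3)/4) - (-1) = 1/2 + 3*sqrt(3)/4.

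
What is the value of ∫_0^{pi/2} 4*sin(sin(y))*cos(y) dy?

Let u = sin(y), so du = cos(y) dy. When y = 0, u = 0; when y = pi/2, u = 1.
The integral becomes 4·∫ sin(u) du from 0 to 1, with antiderivative -4*cos(u).
Back in y: F(y) = -4*cos(sin(y)).
Then F(pi/2) - F(0) = (-4*cos(1)) - (-4) = 4 - 4*cos(1).

4 - 4*cos(1)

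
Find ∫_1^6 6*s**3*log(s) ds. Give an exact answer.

Integrate by parts once (u = ln s, dv = 6*s**3 ds).
An antiderivative is F(s) = 3*s**4*(4*log(s) - 1)/8.
Then F(6) - F(1) = (-486 + 1944*log(2) + 1944*log(3)) - (-3/8) = -3885/8 + 1944*log(2) + 1944*log(3).

-3885/8 + 1944*log(2) + 1944*log(3)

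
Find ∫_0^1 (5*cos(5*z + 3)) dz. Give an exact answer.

-sin(3) + sin(8)

Let u = 5*z + 3, so du = 5 dz. When z = 0, u = 3; when z = 1, u = 8.
The integral becomes ∫ cos(u) du from 3 to 8, with antiderivative sin(u).
Back in z: F(z) = sin(5*z + 3).
Then F(1) - F(0) = (sin(8)) - (sin(3)) = -sin(3) + sin(8).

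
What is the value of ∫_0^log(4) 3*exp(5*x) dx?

Let u = exp(x), so du = exp(x) dx. When x = 0, u = 1; when x = log(4), u = 4.
The integral becomes 3·∫ u**4 du from 1 to 4, with antiderivative 3*u**5/5.
Back in x: F(x) = 3*exp(5*x)/5.
Then F(log(4)) - F(0) = (3072/5) - (3/5) = 3069/5.

3069/5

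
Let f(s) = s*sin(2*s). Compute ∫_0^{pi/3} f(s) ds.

sqrt(3)/8 + pi/12

Integrate by parts once (u = s, dv = sin(2*s) ds).
An antiderivative is F(s) = -s*cos(2*s)/2 + sin(2*s)/4.
Then F(pi/3) - F(0) = (sqrt(3)/8 + pi/12) - (0) = sqrt(3)/8 + pi/12.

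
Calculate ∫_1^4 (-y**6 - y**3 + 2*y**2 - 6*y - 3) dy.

-67653/28

By the power rule, an antiderivative is F(y) = -y**7/7 - y**4/4 + 2*y**3/3 - 3*y**2 - 3*y.
Then F(4) - F(1) = (-50860/21) - (-481/84) = -67653/28.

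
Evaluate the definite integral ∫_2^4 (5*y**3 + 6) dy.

312

By the power rule, an antiderivative is F(y) = 5*y**4/4 + 6*y.
Then F(4) - F(2) = (344) - (32) = 312.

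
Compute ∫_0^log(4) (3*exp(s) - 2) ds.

9 - log(16)

An antiderivative is F(s) = -2*s + 3*exp(s).
Then F(log(4)) - F(0) = (12 - 4*log(2)) - (3) = 9 - log(16).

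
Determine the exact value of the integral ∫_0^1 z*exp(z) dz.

Integrate by parts once (u = z, dv = exp(z) dz).
An antiderivative is F(z) = (z - 1)*exp(z).
Then F(1) - F(0) = (0) - (-1) = 1.

1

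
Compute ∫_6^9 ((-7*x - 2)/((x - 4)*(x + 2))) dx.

Factor the denominator: x**2 - 2*x - 8 = (x + 2)(x - 4).
Partial fractions: (-7*x - 2)/((x - 4)*(x + 2)) = -2/(x + 2) - 5/(x - 4).
An antiderivative is F(x) = -5*log(x - 4) - 2*log(x + 2).
Then F(9) - F(6) = (-5*log(5) - 2*log(11)) - (-11*log(2)) = -5*log(5) - 2*log(11) + 11*log(2).

-5*log(5) - 2*log(11) + 11*log(2)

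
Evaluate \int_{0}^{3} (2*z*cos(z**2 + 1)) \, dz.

Let u = z**2 + 1, so du = 2*z dz. When z = 0, u = 1; when z = 3, u = 10.
The integral becomes ∫ cos(u) du from 1 to 10, with antiderivative sin(u).
Back in z: F(z) = sin(z**2 + 1).
Then F(3) - F(0) = (sin(10)) - (sin(1)) = -sin(1) + sin(10).

-sin(1) + sin(10)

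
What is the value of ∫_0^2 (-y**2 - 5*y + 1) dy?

By the power rule, an antiderivative is F(y) = -y**3/3 - 5*y**2/2 + y.
Then F(2) - F(0) = (-32/3) - (0) = -32/3.

-32/3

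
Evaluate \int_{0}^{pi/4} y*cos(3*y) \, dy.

-1/9 - sqrt(2)/18 + sqrt(2)*pi/24

Integrate by parts once (u = y, dv = cos(3*y) dy).
An antiderivative is F(y) = y*sin(3*y)/3 + cos(3*y)/9.
Then F(pi/4) - F(0) = (sqrt(2)*(-4 + 3*pi)/72) - (1/9) = -1/9 - sqrt(2)/18 + sqrt(2)*pi/24.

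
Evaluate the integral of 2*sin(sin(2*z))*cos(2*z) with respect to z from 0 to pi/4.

Let u = sin(2*z), so du = 2*cos(2*z) dz. When z = 0, u = 0; when z = pi/4, u = 1.
The integral becomes ∫ sin(u) du from 0 to 1, with antiderivative -cos(u).
Back in z: F(z) = -cos(sin(2*z)).
Then F(pi/4) - F(0) = (-cos(1)) - (-1) = 1 - cos(1).

1 - cos(1)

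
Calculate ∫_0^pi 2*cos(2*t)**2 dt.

Use the identity cos^2(2*t) = (1 + cos(4*t))/2.
An antiderivative is F(t) = t + sin(4*t)/4.
Then F(pi) - F(0) = (pi) - (0) = pi.

pi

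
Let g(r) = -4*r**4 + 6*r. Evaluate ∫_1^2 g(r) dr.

-79/5

By the power rule, an antiderivative is F(r) = -4*r**5/5 + 3*r**2.
Then F(2) - F(1) = (-68/5) - (11/5) = -79/5.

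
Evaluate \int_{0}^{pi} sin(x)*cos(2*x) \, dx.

-2/3

Use the identity sin(x)cos(2*x) = [sin(3*x) + sin(-x)]/2.
An antiderivative is F(x) = cos(x)/2 - cos(3*x)/6.
Then F(pi) - F(0) = (-1/3) - (1/3) = -2/3.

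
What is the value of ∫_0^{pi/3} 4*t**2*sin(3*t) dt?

Integrate by parts twice (u = t^2, dv = 4*sin(3*t) dt).
An antiderivative is F(t) = -4*t**2*cos(3*t)/3 + 8*t*sin(3*t)/9 + 8*cos(3*t)/27.
Then F(pi/3) - F(0) = (-8/27 + 4*pi**2/27) - (8/27) = -16/27 + 4*pi**2/27.

-16/27 + 4*pi**2/27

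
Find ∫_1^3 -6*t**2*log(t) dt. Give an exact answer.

Integrate by parts once (u = ln t, dv = -6*t**2 dt).
An antiderivative is F(t) = -2*t**3*(3*log(t) - 1)/3.
Then F(3) - F(1) = (18 - 54*log(3)) - (2/3) = 52/3 - 54*log(3).

52/3 - 54*log(3)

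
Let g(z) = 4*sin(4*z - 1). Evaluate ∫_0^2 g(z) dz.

-cos(7) + cos(1)

Let u = 4*z - 1, so du = 4 dz. When z = 0, u = -1; when z = 2, u = 7.
The integral becomes ∫ sin(u) du from -1 to 7, with antiderivative -cos(u).
Back in z: F(z) = -cos(4*z - 1).
Then F(2) - F(0) = (-cos(7)) - (-cos(1)) = -cos(7) + cos(1).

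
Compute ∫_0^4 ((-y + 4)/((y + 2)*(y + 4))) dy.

Factor the denominator: y**2 + 6*y + 8 = (y + 4)(y + 2).
Partial fractions: (-y + 4)/((y + 2)*(y + 4)) = -4/(y + 4) + 3/(y + 2).
An antiderivative is F(y) = 3*log(y + 2) - 4*log(y + 4).
Then F(4) - F(0) = (-9*log(2) + 3*log(3)) - (-log(32)) = log(27/16).

log(27/16)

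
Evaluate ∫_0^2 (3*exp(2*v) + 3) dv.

9/2 + 3*exp(4)/2

An antiderivative is F(v) = 3*exp(2*v)/2 + 3*v.
Then F(2) - F(0) = (6 + 3*exp(4)/2) - (3/2) = 9/2 + 3*exp(4)/2.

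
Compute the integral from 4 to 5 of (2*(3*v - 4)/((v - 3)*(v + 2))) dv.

-4*log(3) - 2*log(2) + 4*log(7)

Factor the denominator: v**2 - v - 6 = (v + 2)(v - 3).
Partial fractions: 2*(3*v - 4)/((v - 3)*(v + 2)) = 4/(v + 2) + 2/(v - 3).
An antiderivative is F(v) = 2*log(v - 3) + 4*log(v + 2).
Then F(5) - F(4) = (2*log(2) + 4*log(7)) - (4*log(2) + 4*log(3)) = -4*log(3) - 2*log(2) + 4*log(7).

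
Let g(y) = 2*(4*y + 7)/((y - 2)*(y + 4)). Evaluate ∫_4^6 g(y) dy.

-log(2) + 3*log(5)

Factor the denominator: y**2 + 2*y - 8 = (y + 4)(y - 2).
Partial fractions: 2*(4*y + 7)/((y - 2)*(y + 4)) = 3/(y + 4) + 5/(y - 2).
An antiderivative is F(y) = 5*log(y - 2) + 3*log(y + 4).
Then F(6) - F(4) = (3*log(5) + 13*log(2)) - (14*log(2)) = -log(2) + 3*log(5).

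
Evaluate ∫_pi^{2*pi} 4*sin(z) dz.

An antiderivative is F(z) = -4*cos(z).
Then F(2*pi) - F(pi) = (-4) - (4) = -8.

-8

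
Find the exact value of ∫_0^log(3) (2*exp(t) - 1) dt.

An antiderivative is F(t) = -t + 2*exp(t).
Then F(log(3)) - F(0) = (6 - log(3)) - (2) = 4 - log(3).

4 - log(3)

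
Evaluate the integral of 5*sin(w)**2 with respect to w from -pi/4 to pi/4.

Use the identity sin^2(w) = (1 - cos(2*w))/2.
An antiderivative is F(w) = 5*w/2 - 5*sin(2*w)/4.
Then F(pi/4) - F(-pi/4) = (-5/4 + 5*pi/8) - (5/4 - 5*pi/8) = -5/2 + 5*pi/4.

-5/2 + 5*pi/4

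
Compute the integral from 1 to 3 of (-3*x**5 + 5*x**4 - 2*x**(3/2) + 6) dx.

By the power rule, an antiderivative is F(x) = -x**6/2 - 4*x**(5/2)/5 + x**5 + 6*x.
Then F(3) - F(1) = (-207/2 - 36*sqrt(3)/5) - (57/10) = -546/5 - 36*sqrt(3)/5.

-546/5 - 36*sqrt(3)/5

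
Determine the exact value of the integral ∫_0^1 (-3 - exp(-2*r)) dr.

-7/2 + exp(-2)/2

An antiderivative is F(r) = -3*r + exp(-2*r)/2.
Then F(1) - F(0) = (-3 + exp(-2)/2) - (1/2) = -7/2 + exp(-2)/2.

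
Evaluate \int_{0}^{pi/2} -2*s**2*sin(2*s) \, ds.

1 - pi**2/4

Integrate by parts twice (u = s^2, dv = -2*sin(2*s) ds).
An antiderivative is F(s) = s**2*cos(2*s) - s*sin(2*s) - cos(2*s)/2.
Then F(pi/2) - F(0) = (1/2 - pi**2/4) - (-1/2) = 1 - pi**2/4.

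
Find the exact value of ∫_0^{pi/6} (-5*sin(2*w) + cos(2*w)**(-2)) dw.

An antiderivative is F(w) = 5*cos(2*w)/2 + tan(2*w)/2.
Then F(pi/6) - F(0) = (sqrt(3)/2 + 5/4) - (5/2) = -5/4 + sqrt(3)/2.

-5/4 + sqrt(3)/2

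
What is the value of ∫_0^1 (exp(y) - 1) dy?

-2 + E

An antiderivative is F(y) = -y + exp(y).
Then F(1) - F(0) = (-1 + E) - (1) = -2 + E.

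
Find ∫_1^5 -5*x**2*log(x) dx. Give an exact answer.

620/9 - 625*log(5)/3

Integrate by parts once (u = ln x, dv = -5*x**2 dx).
An antiderivative is F(x) = -5*x**3*(3*log(x) - 1)/9.
Then F(5) - F(1) = (625/9 - 625*log(5)/3) - (5/9) = 620/9 - 625*log(5)/3.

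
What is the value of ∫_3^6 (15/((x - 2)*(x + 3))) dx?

-3*log(3) + 9*log(2)

Factor the denominator: x**2 + x - 6 = (x + 3)(x - 2).
Partial fractions: 15/((x - 2)*(x + 3)) = -3/(x + 3) + 3/(x - 2).
An antiderivative is F(x) = 3*log(x - 2) - 3*log(x + 3).
Then F(6) - F(3) = (-6*log(3) + 6*log(2)) - (-3*log(3) - 3*log(2)) = -3*log(3) + 9*log(2).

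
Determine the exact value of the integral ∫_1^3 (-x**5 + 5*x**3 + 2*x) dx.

-40/3

By the power rule, an antiderivative is F(x) = -x**6/6 + 5*x**4/4 + x**2.
Then F(3) - F(1) = (-45/4) - (25/12) = -40/3.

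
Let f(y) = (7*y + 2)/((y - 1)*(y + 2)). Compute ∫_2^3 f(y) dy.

-5*log(2) + 4*log(5)

Factor the denominator: y**2 + y - 2 = (y + 2)(y - 1).
Partial fractions: (7*y + 2)/((y - 1)*(y + 2)) = 4/(y + 2) + 3/(y - 1).
An antiderivative is F(y) = 3*log(y - 1) + 4*log(y + 2).
Then F(3) - F(2) = (3*log(2) + 4*log(5)) - (8*log(2)) = -5*log(2) + 4*log(5).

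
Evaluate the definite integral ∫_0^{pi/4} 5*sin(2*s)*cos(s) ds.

Use the identity sin(2*s)cos(s) = [sin(3*s) + sin(s)]/2.
An antiderivative is F(s) = -5*cos(s)/2 - 5*cos(3*s)/6.
Then F(pi/4) - F(0) = (-5*sqrt(2)/6) - (-10/3) = 10/3 - 5*sqrt(2)/6.

10/3 - 5*sqrt(2)/6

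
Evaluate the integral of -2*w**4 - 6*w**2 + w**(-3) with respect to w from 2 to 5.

By the power rule, an antiderivative is F(w) = -2*w**5/5 - 2*w**3 - 1/(2*w**2).
Then F(5) - F(2) = (-75001/50) - (-1157/40) = -294219/200.

-294219/200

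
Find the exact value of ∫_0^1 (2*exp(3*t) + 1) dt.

An antiderivative is F(t) = 2*exp(3*t)/3 + t.
Then F(1) - F(0) = (1 + 2*exp(3)/3) - (2/3) = 1/3 + 2*exp(3)/3.

1/3 + 2*exp(3)/3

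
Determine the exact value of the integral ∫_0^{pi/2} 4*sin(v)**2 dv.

Use the identity sin^2(v) = (1 - cos(2*v))/2.
An antiderivative is F(v) = 2*v - sin(2*v).
Then F(pi/2) - F(0) = (pi) - (0) = pi.

pi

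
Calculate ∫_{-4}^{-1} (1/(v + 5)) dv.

log(4)

An antiderivative is F(v) = log(v + 5).
Then F(-1) - F(-4) = (log(4)) - (0) = log(4).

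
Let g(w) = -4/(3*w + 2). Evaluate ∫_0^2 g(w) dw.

-8*log(2)/3

An antiderivative is F(w) = -4*log(3*w + 2)/3.
Then F(2) - F(0) = (-log(16)) - (-4*log(2)/3) = -8*log(2)/3.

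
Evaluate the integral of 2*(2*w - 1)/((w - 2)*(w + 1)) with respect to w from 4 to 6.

Factor the denominator: w**2 - w - 2 = (w + 1)(w - 2).
Partial fractions: 2*(2*w - 1)/((w - 2)*(w + 1)) = 2/(w + 1) + 2/(w - 2).
An antiderivative is F(w) = 2*log(w - 2) + 2*log(w + 1).
Then F(6) - F(4) = (4*log(2) + 2*log(7)) - (log(100)) = -2*log(5) + 2*log(2) + 2*log(7).

-2*log(5) + 2*log(2) + 2*log(7)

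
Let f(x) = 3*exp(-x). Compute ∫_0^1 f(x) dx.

3 - 3*exp(-1)

An antiderivative is F(x) = -3*exp(-x).
Then F(1) - F(0) = (-3*exp(-1)) - (-3) = 3 - 3*exp(-1).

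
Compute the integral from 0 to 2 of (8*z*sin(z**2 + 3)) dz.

Let u = z**2 + 3, so du = 2*z dz. When z = 0, u = 3; when z = 2, u = 7.
The integral becomes 4·∫ sin(u) du from 3 to 7, with antiderivative -4*cos(u).
Back in z: F(z) = -4*cos(z**2 + 3).
Then F(2) - F(0) = (-4*cos(7)) - (-4*cos(3)) = 4*cos(3) - 4*cos(7).

4*cos(3) - 4*cos(7)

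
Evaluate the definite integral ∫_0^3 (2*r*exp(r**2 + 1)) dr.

-exp(1) + exp(10)

Let u = r**2 + 1, so du = 2*r dr. When r = 0, u = 1; when r = 3, u = 10.
The integral becomes ∫ exp(u) du from 1 to 10, with antiderivative exp(u).
Back in r: F(r) = exp(r**2 + 1).
Then F(3) - F(0) = (exp(10)) - (exp(1)) = -exp(1) + exp(10).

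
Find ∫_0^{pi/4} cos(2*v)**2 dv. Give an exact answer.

Use the identity cos^2(2*v) = (1 + cos(4*v))/2.
An antiderivative is F(v) = v/2 + sin(4*v)/8.
Then F(pi/4) - F(0) = (pi/8) - (0) = pi/8.

pi/8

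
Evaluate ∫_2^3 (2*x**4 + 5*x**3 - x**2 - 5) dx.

9259/60

By the power rule, an antiderivative is F(x) = 2*x**5/5 + 5*x**4/4 - x**3/3 - 5*x.
Then F(3) - F(2) = (3489/20) - (302/15) = 9259/60.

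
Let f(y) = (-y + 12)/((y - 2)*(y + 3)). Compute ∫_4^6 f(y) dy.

-6*log(3) + 2*log(2) + 3*log(7)

Factor the denominator: y**2 + y - 6 = (y + 3)(y - 2).
Partial fractions: (-y + 12)/((y - 2)*(y + 3)) = -3/(y + 3) + 2/(y - 2).
An antiderivative is F(y) = 2*log(y - 2) - 3*log(y + 3).
Then F(6) - F(4) = (-6*log(3) + 4*log(2)) - (-3*log(7) + 2*log(2)) = -6*log(3) + 2*log(2) + 3*log(7).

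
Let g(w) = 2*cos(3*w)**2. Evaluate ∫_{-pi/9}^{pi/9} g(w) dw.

sqrt(3)/6 + 2*pi/9

Use the identity cos^2(3*w) = (1 + cos(6*w))/2.
An antiderivative is F(w) = w + sin(6*w)/6.
Then F(pi/9) - F(-pi/9) = (sqrt(3)/12 + pi/9) - (-pi/9 - sqrt(3)/12) = sqrt(3)/6 + 2*pi/9.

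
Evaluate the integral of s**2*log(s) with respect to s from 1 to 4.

-7 + 128*log(2)/3

Integrate by parts once (u = ln s, dv = s**2 ds).
An antiderivative is F(s) = s**3*(3*log(s) - 1)/9.
Then F(4) - F(1) = (-64/9 + 128*log(2)/3) - (-1/9) = -7 + 128*log(2)/3.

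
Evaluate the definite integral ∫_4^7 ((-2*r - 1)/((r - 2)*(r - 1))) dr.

Factor the denominator: r**2 - 3*r + 2 = (r - 1)(r - 2).
Partial fractions: (-2*r - 1)/((r - 2)*(r - 1)) = 3/(r - 1) - 5/(r - 2).
An antiderivative is F(r) = -5*log(r - 2) + 3*log(r - 1).
Then F(7) - F(4) = (-5*log(5) + 3*log(2) + 3*log(3)) - (log(27/32)) = -5*log(5) + 8*log(2).

-5*log(5) + 8*log(2)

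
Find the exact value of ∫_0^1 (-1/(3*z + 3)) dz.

An antiderivative is F(z) = -log(3*z + 3)/3.
Then F(1) - F(0) = (-log(6)/3) - (-log(3)/3) = -log(6)/3 + log(3)/3.

-log(6)/3 + log(3)/3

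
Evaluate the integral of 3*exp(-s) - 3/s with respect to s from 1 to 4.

An antiderivative is F(s) = -3*log(s) - 3*exp(-s).
Then F(4) - F(1) = (-6*log(2) - 3*exp(-4)) - (-3*exp(-1)) = -6*log(2) - 3*exp(-4) + 3*exp(-1).

-6*log(2) - 3*exp(-4) + 3*exp(-1)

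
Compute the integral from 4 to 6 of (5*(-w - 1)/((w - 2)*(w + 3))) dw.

-4*log(3) - 3*log(2) + 2*log(7)

Factor the denominator: w**2 + w - 6 = (w + 3)(w - 2).
Partial fractions: 5*(-w - 1)/((w - 2)*(w + 3)) = -2/(w + 3) - 3/(w - 2).
An antiderivative is F(w) = -3*log(w - 2) - 2*log(w + 3).
Then F(6) - F(4) = (-4*log(3) - 6*log(2)) - (-2*log(7) - 3*log(2)) = -4*log(3) - 3*log(2) + 2*log(7).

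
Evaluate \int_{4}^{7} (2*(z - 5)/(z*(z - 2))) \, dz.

Factor the denominator: z**2 - 2*z = z(z - 2).
Partial fractions: 2*(z - 5)/(z*(z - 2)) = 5/z - 3/(z - 2).
An antiderivative is F(z) = 5*log(z) - 3*log(z - 2).
Then F(7) - F(4) = (-3*log(5) + 5*log(7)) - (7*log(2)) = -7*log(2) - 3*log(5) + 5*log(7).

-7*log(2) - 3*log(5) + 5*log(7)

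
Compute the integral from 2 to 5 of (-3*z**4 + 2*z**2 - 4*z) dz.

-9099/5

By the power rule, an antiderivative is F(z) = -3*z**5/5 + 2*z**3/3 - 2*z**2.
Then F(5) - F(2) = (-5525/3) - (-328/15) = -9099/5.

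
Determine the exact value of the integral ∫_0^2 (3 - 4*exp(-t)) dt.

An antiderivative is F(t) = 3*t + 4*exp(-t).
Then F(2) - F(0) = (4*exp(-2) + 6) - (4) = 4*exp(-2) + 2.

4*exp(-2) + 2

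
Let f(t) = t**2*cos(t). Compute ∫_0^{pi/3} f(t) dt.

-sqrt(3) + sqrt(3)*pi**2/18 + pi/3

Integrate by parts twice (u = t^2, dv = cos(t) dt).
An antiderivative is F(t) = t**2*sin(t) + 2*t*cos(t) - 2*sin(t).
Then F(pi/3) - F(0) = (-sqrt(3) + sqrt(3)*pi**2/18 + pi/3) - (0) = -sqrt(3) + sqrt(3)*pi**2/18 + pi/3.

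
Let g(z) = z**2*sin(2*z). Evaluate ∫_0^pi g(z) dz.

Integrate by parts twice (u = z^2, dv = sin(2*z) dz).
An antiderivative is F(z) = -z**2*cos(2*z)/2 + z*sin(2*z)/2 + cos(2*z)/4.
Then F(pi) - F(0) = (1/4 - pi**2/2) - (1/4) = -pi**2/2.

-pi**2/2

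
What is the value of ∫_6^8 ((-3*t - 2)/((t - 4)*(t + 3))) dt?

log(9/44)

Factor the denominator: t**2 - t - 12 = (t + 3)(t - 4).
Partial fractions: (-3*t - 2)/((t - 4)*(t + 3)) = -1/(t + 3) - 2/(t - 4).
An antiderivative is F(t) = -2*log(t - 4) - log(t + 3).
Then F(8) - F(6) = (-4*log(2) - log(11)) - (-log(36)) = log(9/44).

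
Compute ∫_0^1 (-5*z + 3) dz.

By the power rule, an antiderivative is F(z) = -5*z**2/2 + 3*z.
Then F(1) - F(0) = (1/2) - (0) = 1/2.

1/2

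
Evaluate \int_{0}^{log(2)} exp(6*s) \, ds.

21/2

Let u = exp(s), so du = exp(s) ds. When s = 0, u = 1; when s = log(2), u = 2.
The integral becomes ∫ u**5 du from 1 to 2, with antiderivative u**6/6.
Back in s: F(s) = exp(6*s)/6.
Then F(log(2)) - F(0) = (32/3) - (1/6) = 21/2.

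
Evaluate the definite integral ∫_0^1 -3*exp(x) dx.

An antiderivative is F(x) = -3*exp(x).
Then F(1) - F(0) = (-3*E) - (-3) = 3 - 3*E.

3 - 3*E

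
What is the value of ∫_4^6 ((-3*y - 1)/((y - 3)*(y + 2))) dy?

-log(12)

Factor the denominator: y**2 - y - 6 = (y + 2)(y - 3).
Partial fractions: (-3*y - 1)/((y - 3)*(y + 2)) = -1/(y + 2) - 2/(y - 3).
An antiderivative is F(y) = -2*log(y - 3) - log(y + 2).
Then F(6) - F(4) = (-log(72)) - (-log(6)) = -log(12).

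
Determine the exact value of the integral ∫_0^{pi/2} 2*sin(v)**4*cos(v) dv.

Let u = sin(v), so du = cos(v) dv. When v = 0, u = 0; when v = pi/2, u = 1.
The integral becomes 2·∫ u**4 du from 0 to 1, with antiderivative 2*u**5/5.
Back in v: F(v) = 2*sin(v)**5/5.
Then F(pi/2) - F(0) = (2/5) - (0) = 2/5.

2/5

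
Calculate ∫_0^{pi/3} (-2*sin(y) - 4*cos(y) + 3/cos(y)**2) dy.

-1 + sqrt(3)

An antiderivative is F(y) = -4*sin(y) + 2*cos(y) + 3*tan(y).
Then F(pi/3) - F(0) = (1 + sqrt(3)) - (2) = -1 + sqrt(3).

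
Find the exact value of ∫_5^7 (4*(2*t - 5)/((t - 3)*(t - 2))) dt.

-4*log(3) + 4*log(2) + 4*log(5)

Factor the denominator: t**2 - 5*t + 6 = (t - 2)(t - 3).
Partial fractions: 4*(2*t - 5)/((t - 3)*(t - 2)) = 4/(t - 2) + 4/(t - 3).
An antiderivative is F(t) = 4*log(t - 3) + 4*log(t - 2).
Then F(7) - F(5) = (8*log(2) + 4*log(5)) - (4*log(2) + 4*log(3)) = -4*log(3) + 4*log(2) + 4*log(5).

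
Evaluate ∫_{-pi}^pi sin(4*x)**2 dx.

Use the identity sin^2(4*x) = (1 - cos(8*x))/2.
An antiderivative is F(x) = x/2 - sin(8*x)/16.
Then F(pi) - F(-pi) = (pi/2) - (-pi/2) = pi.

pi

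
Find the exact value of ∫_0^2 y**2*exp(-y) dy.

2 - 10*exp(-2)

Integrate by parts twice (u = y^2, dv = exp(-y) dy).
An antiderivative is F(y) = (-y**2 - 2*y - 2)*exp(-y).
Then F(2) - F(0) = (-10*exp(-2)) - (-2) = 2 - 10*exp(-2).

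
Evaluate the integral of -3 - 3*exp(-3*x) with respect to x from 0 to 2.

An antiderivative is F(x) = -3*x + exp(-3*x).
Then F(2) - F(0) = (-6 + exp(-6)) - (1) = -7 + exp(-6).

-7 + exp(-6)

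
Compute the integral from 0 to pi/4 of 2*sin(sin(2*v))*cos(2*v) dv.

Let u = sin(2*v), so du = 2*cos(2*v) dv. When v = 0, u = 0; when v = pi/4, u = 1.
The integral becomes ∫ sin(u) du from 0 to 1, with antiderivative -cos(u).
Back in v: F(v) = -cos(sin(2*v)).
Then F(pi/4) - F(0) = (-cos(1)) - (-1) = 1 - cos(1).

1 - cos(1)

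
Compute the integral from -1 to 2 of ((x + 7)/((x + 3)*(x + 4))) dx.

Factor the denominator: x**2 + 7*x + 12 = (x + 4)(x + 3).
Partial fractions: (x + 7)/((x + 3)*(x + 4)) = -3/(x + 4) + 4/(x + 3).
An antiderivative is F(x) = 4*log(x + 3) - 3*log(x + 4).
Then F(2) - F(-1) = (-3*log(3) - 3*log(2) + 4*log(5)) - (log(16/27)) = -7*log(2) + 4*log(5).

-7*log(2) + 4*log(5)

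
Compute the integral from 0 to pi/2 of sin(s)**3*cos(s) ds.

Let u = sin(s), so du = cos(s) ds. When s = 0, u = 0; when s = pi/2, u = 1.
The integral becomes ∫ u**3 du from 0 to 1, with antiderivative u**4/4.
Back in s: F(s) = sin(s)**4/4.
Then F(pi/2) - F(0) = (1/4) - (0) = 1/4.

1/4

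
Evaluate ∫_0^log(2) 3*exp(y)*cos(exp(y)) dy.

Let u = exp(y), so du = exp(y) dy. When y = 0, u = 1; when y = log(2), u = 2.
The integral becomes 3·∫ cos(u) du from 1 to 2, with antiderivative 3*sin(u).
Back in y: F(y) = 3*sin(exp(y)).
Then F(log(2)) - F(0) = (3*sin(2)) - (3*sin(1)) = -3*sin(1) + 3*sin(2).

-3*sin(1) + 3*sin(2)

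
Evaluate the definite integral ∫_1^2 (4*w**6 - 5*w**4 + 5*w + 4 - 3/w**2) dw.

361/7

By the power rule, an antiderivative is F(w) = 4*w**7/7 - w**5 + 5*w**2/2 + 4*w + 3/w.
Then F(2) - F(1) = (849/14) - (127/14) = 361/7.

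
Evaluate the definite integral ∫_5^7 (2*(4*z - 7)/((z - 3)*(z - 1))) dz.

Factor the denominator: z**2 - 4*z + 3 = (z - 1)(z - 3).
Partial fractions: 2*(4*z - 7)/((z - 3)*(z - 1)) = 3/(z - 1) + 5/(z - 3).
An antiderivative is F(z) = 5*log(z - 3) + 3*log(z - 1).
Then F(7) - F(5) = (3*log(3) + 13*log(2)) - (11*log(2)) = 2*log(2) + 3*log(3).

2*log(2) + 3*log(3)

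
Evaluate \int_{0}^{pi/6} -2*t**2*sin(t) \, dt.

-2*sqrt(3) - pi/3 + sqrt(3)*pi**2/36 + 4

Integrate by parts twice (u = t^2, dv = -2*sin(t) dt).
An antiderivative is F(t) = 2*t**2*cos(t) - 4*t*sin(t) - 4*cos(t).
Then F(pi/6) - F(0) = (-2*sqrt(3) - pi/3 + sqrt(3)*pi**2/36) - (-4) = -2*sqrt(3) - pi/3 + sqrt(3)*pi**2/36 + 4.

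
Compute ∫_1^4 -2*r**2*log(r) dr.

Integrate by parts once (u = ln r, dv = -2*r**2 dr).
An antiderivative is F(r) = -2*r**3*(3*log(r) - 1)/9.
Then F(4) - F(1) = (128/9 - 256*log(2)/3) - (2/9) = 14 - 256*log(2)/3.

14 - 256*log(2)/3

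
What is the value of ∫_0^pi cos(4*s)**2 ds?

pi/2

Use the identity cos^2(4*s) = (1 + cos(8*s))/2.
An antiderivative is F(s) = s/2 + sin(8*s)/16.
Then F(pi) - F(0) = (pi/2) - (0) = pi/2.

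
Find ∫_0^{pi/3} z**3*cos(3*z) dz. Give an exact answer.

4/27 - pi**2/27

Integrate by parts 3 times (u = z^3, dv = cos(3*z) dz).
An antiderivative is F(z) = z**3*sin(3*z)/3 + z**2*cos(3*z)/3 - 2*z*sin(3*z)/9 - 2*cos(3*z)/27.
Then F(pi/3) - F(0) = (2/27 - pi**2/27) - (-2/27) = 4/27 - pi**2/27.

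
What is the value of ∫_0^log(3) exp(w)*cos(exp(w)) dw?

Let u = exp(w), so du = exp(w) dw. When w = 0, u = 1; when w = log(3), u = 3.
The integral becomes ∫ cos(u) du from 1 to 3, with antiderivative sin(u).
Back in w: F(w) = sin(exp(w)).
Then F(log(3)) - F(0) = (sin(3)) - (sin(1)) = -sin(1) + sin(3).

-sin(1) + sin(3)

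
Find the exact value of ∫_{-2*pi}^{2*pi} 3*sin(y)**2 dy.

Use the identity sin^2(y) = (1 - cos(2*y))/2.
An antiderivative is F(y) = 3*y/2 - 3*sin(2*y)/4.
Then F(2*pi) - F(-2*pi) = (3*pi) - (-3*pi) = 6*pi.

6*pi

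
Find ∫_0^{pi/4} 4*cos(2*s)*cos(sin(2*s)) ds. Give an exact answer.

2*sin(1)

Let u = sin(2*s), so du = 2*cos(2*s) ds. When s = 0, u = 0; when s = pi/4, u = 1.
The integral becomes 2·∫ cos(u) du from 0 to 1, with antiderivative 2*sin(u).
Back in s: F(s) = 2*sin(sin(2*s)).
Then F(pi/4) - F(0) = (2*sin(1)) - (0) = 2*sin(1).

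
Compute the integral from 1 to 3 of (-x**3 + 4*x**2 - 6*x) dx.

-28/3

By the power rule, an antiderivative is F(x) = -x**4/4 + 4*x**3/3 - 3*x**2.
Then F(3) - F(1) = (-45/4) - (-23/12) = -28/3.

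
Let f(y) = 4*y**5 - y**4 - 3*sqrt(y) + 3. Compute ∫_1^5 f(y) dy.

By the power rule, an antiderivative is F(y) = 2*y**6/3 - y**5/5 - 2*y**(3/2) + 3*y.
Then F(5) - F(1) = (29420/3 - 10*sqrt(5)) - (22/15) = 49026/5 - 10*sqrt(5).

49026/5 - 10*sqrt(5)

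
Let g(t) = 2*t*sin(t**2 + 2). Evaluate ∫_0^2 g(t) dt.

-cos(6) + cos(2)

Let u = t**2 + 2, so du = 2*t dt. When t = 0, u = 2; when t = 2, u = 6.
The integral becomes ∫ sin(u) du from 2 to 6, with antiderivative -cos(u).
Back in t: F(t) = -cos(t**2 + 2).
Then F(2) - F(0) = (-cos(6)) - (-cos(2)) = -cos(6) + cos(2).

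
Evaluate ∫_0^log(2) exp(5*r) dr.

Let u = exp(r), so du = exp(r) dr. When r = 0, u = 1; when r = log(2), u = 2.
The integral becomes ∫ u**4 du from 1 to 2, with antiderivative u**5/5.
Back in r: F(r) = exp(5*r)/5.
Then F(log(2)) - F(0) = (32/5) - (1/5) = 31/5.

31/5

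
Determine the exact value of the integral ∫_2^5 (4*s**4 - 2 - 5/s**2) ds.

By the power rule, an antiderivative is F(s) = 4*s**5/5 - 2*s + 5/s.
Then F(5) - F(2) = (2491) - (241/10) = 24669/10.

24669/10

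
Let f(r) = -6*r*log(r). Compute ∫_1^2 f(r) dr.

Integrate by parts once (u = ln r, dv = -6*r dr).
An antiderivative is F(r) = -3*r**2*(2*log(r) - 1)/2.
Then F(2) - F(1) = (6 - 12*log(2)) - (3/2) = 9/2 - 12*log(2).

9/2 - 12*log(2)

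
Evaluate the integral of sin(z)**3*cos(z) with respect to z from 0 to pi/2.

Let u = sin(z), so du = cos(z) dz. When z = 0, u = 0; when z = pi/2, u = 1.
The integral becomes ∫ u**3 du from 0 to 1, with antiderivative u**4/4.
Back in z: F(z) = sin(z)**4/4.
Then F(pi/2) - F(0) = (1/4) - (0) = 1/4.

1/4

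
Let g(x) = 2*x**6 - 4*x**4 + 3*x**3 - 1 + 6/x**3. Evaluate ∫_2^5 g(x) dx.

7092693/350

By the power rule, an antiderivative is F(x) = 2*x**7/7 - 4*x**5/5 + 3*x**4/4 - x - 3/x**2.
Then F(5) - F(2) = (14199541/700) - (2831/140) = 7092693/350.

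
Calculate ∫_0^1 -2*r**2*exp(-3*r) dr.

-4/27 + 34*exp(-3)/27

Integrate by parts twice (u = r^2, dv = -2*exp(-3*r) dr).
An antiderivative is F(r) = (18*r**2 + 12*r + 4)*exp(-3*r)/27.
Then F(1) - F(0) = (34*exp(-3)/27) - (4/27) = -4/27 + 34*exp(-3)/27.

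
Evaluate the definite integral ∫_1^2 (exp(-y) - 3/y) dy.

An antiderivative is F(y) = -3*log(y) - exp(-y).
Then F(2) - F(1) = (-3*log(2) - exp(-2)) - (-exp(-1)) = -3*log(2) - exp(-2) + exp(-1).

-3*log(2) - exp(-2) + exp(-1)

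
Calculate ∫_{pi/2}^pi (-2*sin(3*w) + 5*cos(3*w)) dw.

1

An antiderivative is F(w) = 5*sin(3*w)/3 + 2*cos(3*w)/3.
Then F(pi) - F(pi/2) = (-2/3) - (-5/3) = 1.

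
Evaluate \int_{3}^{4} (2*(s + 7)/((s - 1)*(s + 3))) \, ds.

-2*log(7) - 2*log(2) + 6*log(3)

Factor the denominator: s**2 + 2*s - 3 = (s + 3)(s - 1).
Partial fractions: 2*(s + 7)/((s - 1)*(s + 3)) = -2/(s + 3) + 4/(s - 1).
An antiderivative is F(s) = 4*log(s - 1) - 2*log(s + 3).
Then F(4) - F(3) = (log(81/49)) - (log(4/9)) = -2*log(7) - 2*log(2) + 6*log(3).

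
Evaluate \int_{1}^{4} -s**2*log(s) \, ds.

7 - 128*log(2)/3

Integrate by parts once (u = ln s, dv = -s**2 ds).
An antiderivative is F(s) = -s**3*(3*log(s) - 1)/9.
Then F(4) - F(1) = (64/9 - 128*log(2)/3) - (1/9) = 7 - 128*log(2)/3.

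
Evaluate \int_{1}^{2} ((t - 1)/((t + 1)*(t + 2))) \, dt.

Factor the denominator: t**2 + 3*t + 2 = (t + 2)(t + 1).
Partial fractions: (t - 1)/((t + 1)*(t + 2)) = 3/(t + 2) - 2/(t + 1).
An antiderivative is F(t) = -2*log(t + 1) + 3*log(t + 2).
Then F(2) - F(1) = (log(64/9)) - (log(27/4)) = -5*log(3) + 8*log(2).

-5*log(3) + 8*log(2)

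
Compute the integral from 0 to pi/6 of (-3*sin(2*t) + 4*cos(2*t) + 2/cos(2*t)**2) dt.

An antiderivative is F(t) = 2*sin(2*t) + 3*cos(2*t)/2 + tan(2*t).
Then F(pi/6) - F(0) = (3/4 + 2*sqrt(3)) - (3/2) = -3/4 + 2*sqrt(3).

-3/4 + 2*sqrt(3)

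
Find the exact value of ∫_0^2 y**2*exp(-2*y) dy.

Integrate by parts twice (u = y^2, dv = exp(-2*y) dy).
An antiderivative is F(y) = (-2*y**2 - 2*y - 1)*exp(-2*y)/4.
Then F(2) - F(0) = (-13*exp(-4)/4) - (-1/4) = (-13 + exp(4))*exp(-4)/4.

(-13 + exp(4))*exp(-4)/4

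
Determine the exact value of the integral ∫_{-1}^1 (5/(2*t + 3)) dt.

5*log(5)/2

An antiderivative is F(t) = 5*log(2*t + 3)/2.
Then F(1) - F(-1) = (5*log(5)/2) - (0) = 5*log(5)/2.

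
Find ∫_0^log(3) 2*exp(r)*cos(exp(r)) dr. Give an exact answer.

-2*sin(1) + 2*sin(3)

Let u = exp(r), so du = exp(r) dr. When r = 0, u = 1; when r = log(3), u = 3.
The integral becomes 2·∫ cos(u) du from 1 to 3, with antiderivative 2*sin(u).
Back in r: F(r) = 2*sin(exp(r)).
Then F(log(3)) - F(0) = (2*sin(3)) - (2*sin(1)) = -2*sin(1) + 2*sin(3).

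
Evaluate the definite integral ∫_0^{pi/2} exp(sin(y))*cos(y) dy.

-1 + E

Let u = sin(y), so du = cos(y) dy. When y = 0, u = 0; when y = pi/2, u = 1.
The integral becomes ∫ exp(u) du from 0 to 1, with antiderivative exp(u).
Back in y: F(y) = exp(sin(y)).
Then F(pi/2) - F(0) = (E) - (1) = -1 + E.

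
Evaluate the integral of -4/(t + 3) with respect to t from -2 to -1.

-log(16)

An antiderivative is F(t) = -4*log(t + 3).
Then F(-1) - F(-2) = (-log(16)) - (0) = -log(16).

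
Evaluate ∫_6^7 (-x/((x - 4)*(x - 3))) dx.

Factor the denominator: x**2 - 7*x + 12 = (x - 3)(x - 4).
Partial fractions: -x/((x - 4)*(x - 3)) = 3/(x - 3) - 4/(x - 4).
An antiderivative is F(x) = -4*log(x - 4) + 3*log(x - 3).
Then F(7) - F(6) = (log(64/81)) - (log(27/16)) = -7*log(3) + 10*log(2).

-7*log(3) + 10*log(2)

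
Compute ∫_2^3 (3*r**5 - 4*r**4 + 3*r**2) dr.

1827/10

By the power rule, an antiderivative is F(r) = r**6/2 - 4*r**5/5 + r**3.
Then F(3) - F(2) = (1971/10) - (72/5) = 1827/10.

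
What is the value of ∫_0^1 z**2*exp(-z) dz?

2 - 5*exp(-1)

Integrate by parts twice (u = z^2, dv = exp(-z) dz).
An antiderivative is F(z) = (-z**2 - 2*z - 2)*exp(-z).
Then F(1) - F(0) = (-5*exp(-1)) - (-2) = 2 - 5*exp(-1).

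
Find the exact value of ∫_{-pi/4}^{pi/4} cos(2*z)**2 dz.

pi/4

Use the identity cos^2(2*z) = (1 + cos(4*z))/2.
An antiderivative is F(z) = z/2 + sin(4*z)/8.
Then F(pi/4) - F(-pi/4) = (pi/8) - (-pi/8) = pi/4.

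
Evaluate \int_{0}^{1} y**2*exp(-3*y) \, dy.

Integrate by parts twice (u = y^2, dv = exp(-3*y) dy).
An antiderivative is F(y) = (-9*y**2 - 6*y - 2)*exp(-3*y)/27.
Then F(1) - F(0) = (-17*exp(-3)/27) - (-2/27) = 2/27 - 17*exp(-3)/27.

2/27 - 17*exp(-3)/27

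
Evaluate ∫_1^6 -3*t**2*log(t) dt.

-216*log(3) - 216*log(2) + 215/3

Integrate by parts once (u = ln t, dv = -3*t**2 dt).
An antiderivative is F(t) = -t**3*(3*log(t) - 1)/3.
Then F(6) - F(1) = (-216*log(3) - 216*log(2) + 72) - (1/3) = -216*log(3) - 216*log(2) + 215/3.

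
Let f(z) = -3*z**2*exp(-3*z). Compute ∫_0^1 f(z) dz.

Integrate by parts twice (u = z^2, dv = -3*exp(-3*z) dz).
An antiderivative is F(z) = (9*z**2 + 6*z + 2)*exp(-3*z)/9.
Then F(1) - F(0) = (17*exp(-3)/9) - (2/9) = -2/9 + 17*exp(-3)/9.

-2/9 + 17*exp(-3)/9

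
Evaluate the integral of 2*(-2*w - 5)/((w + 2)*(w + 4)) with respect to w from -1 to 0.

Factor the denominator: w**2 + 6*w + 8 = (w + 4)(w + 2).
Partial fractions: 2*(-2*w - 5)/((w + 2)*(w + 4)) = -3/(w + 4) - 1/(w + 2).
An antiderivative is F(w) = -log(w + 2) - 3*log(w + 4).
Then F(0) - F(-1) = (-7*log(2)) - (-log(27)) = -7*log(2) + 3*log(3).

-7*log(2) + 3*log(3)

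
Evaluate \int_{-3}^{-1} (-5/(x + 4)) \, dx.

-5*log(3)

An antiderivative is F(x) = -5*log(x + 4).
Then F(-1) - F(-3) = (-5*log(3)) - (0) = -5*log(3).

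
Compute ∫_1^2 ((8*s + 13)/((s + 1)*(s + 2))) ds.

Factor the denominator: s**2 + 3*s + 2 = (s + 2)(s + 1).
Partial fractions: (8*s + 13)/((s + 1)*(s + 2)) = 3/(s + 2) + 5/(s + 1).
An antiderivative is F(s) = 5*log(s + 1) + 3*log(s + 2).
Then F(2) - F(1) = (6*log(2) + 5*log(3)) - (3*log(3) + 5*log(2)) = log(18).

log(18)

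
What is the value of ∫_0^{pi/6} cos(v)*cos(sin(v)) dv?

Let u = sin(v), so du = cos(v) dv. When v = 0, u = 0; when v = pi/6, u = 1/2.
The integral becomes ∫ cos(u) du from 0 to 1/2, with antiderivative sin(u).
Back in v: F(v) = sin(sin(v)).
Then F(pi/6) - F(0) = (sin(1/2)) - (0) = sin(1/2).

sin(1/2)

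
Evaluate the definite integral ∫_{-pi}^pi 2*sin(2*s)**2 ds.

Use the identity sin^2(2*s) = (1 - cos(4*s))/2.
An antiderivative is F(s) = s - sin(4*s)/4.
Then F(pi) - F(-pi) = (pi) - (-pi) = 2*pi.

2*pi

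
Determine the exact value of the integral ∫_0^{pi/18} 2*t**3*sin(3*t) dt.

Integrate by parts 3 times (u = t^3, dv = 2*sin(3*t) dt).
An antiderivative is F(t) = -2*t**3*cos(3*t)/3 + 2*t**2*sin(3*t)/3 + 4*t*cos(3*t)/9 - 4*sin(3*t)/27.
Then F(pi/18) - F(0) = (-2/27 - sqrt(3)*pi**3/17496 + pi**2/972 + sqrt(3)*pi/81) - (0) = -2/27 - sqrt(3)*pi**3/17496 + pi**2/972 + sqrt(3)*pi/81.

-2/27 - sqrt(3)*pi**3/17496 + pi**2/972 + sqrt(3)*pi/81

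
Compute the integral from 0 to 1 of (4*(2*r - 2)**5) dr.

Let u = 2*r - 2, so du = 2 dr. When r = 0, u = -2; when r = 1, u = 0.
The integral becomes 2·∫ u**5 du from -2 to 0, with antiderivative u**6/3.
Back in r: F(r) = (2*r - 2)**6/3.
Then F(1) - F(0) = (0) - (64/3) = -64/3.

-64/3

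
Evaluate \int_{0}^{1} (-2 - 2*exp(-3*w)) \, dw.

-8/3 + 2*exp(-3)/3

An antiderivative is F(w) = -2*w + 2*exp(-3*w)/3.
Then F(1) - F(0) = (-2 + 2*exp(-3)/3) - (2/3) = -8/3 + 2*exp(-3)/3.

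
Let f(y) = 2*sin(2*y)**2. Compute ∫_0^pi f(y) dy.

Use the identity sin^2(2*y) = (1 - cos(4*y))/2.
An antiderivative is F(y) = y - sin(4*y)/4.
Then F(pi) - F(0) = (pi) - (0) = pi.

pi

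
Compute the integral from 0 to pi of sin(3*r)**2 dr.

pi/2

Use the identity sin^2(3*r) = (1 - cos(6*r))/2.
An antiderivative is F(r) = r/2 - sin(6*r)/12.
Then F(pi) - F(0) = (pi/2) - (0) = pi/2.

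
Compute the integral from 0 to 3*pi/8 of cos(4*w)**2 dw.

Use the identity cos^2(4*w) = (1 + cos(8*w))/2.
An antiderivative is F(w) = w/2 + sin(8*w)/16.
Then F(3*pi/8) - F(0) = (3*pi/16) - (0) = 3*pi/16.

3*pi/16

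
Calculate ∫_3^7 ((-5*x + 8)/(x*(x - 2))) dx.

Factor the denominator: x**2 - 2*x = x(x - 2).
Partial fractions: (-5*x + 8)/(x*(x - 2)) = -4/x - 1/(x - 2).
An antiderivative is F(x) = -4*log(x) - log(x - 2).
Then F(7) - F(3) = (-4*log(7) - log(5)) - (-log(81)) = -4*log(7) - log(5) + 4*log(3).

-4*log(7) - log(5) + 4*log(3)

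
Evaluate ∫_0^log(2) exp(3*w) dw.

7/3

Let u = exp(w), so du = exp(w) dw. When w = 0, u = 1; when w = log(2), u = 2.
The integral becomes ∫ u**2 du from 1 to 2, with antiderivative u**3/3.
Back in w: F(w) = exp(3*w)/3.
Then F(log(2)) - F(0) = (8/3) - (1/3) = 7/3.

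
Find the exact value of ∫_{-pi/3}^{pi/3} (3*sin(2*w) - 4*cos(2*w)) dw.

-2*sqrt(3)

An antiderivative is F(w) = -2*sin(2*w) - 3*cos(2*w)/2.
Then F(pi/3) - F(-pi/3) = (3/4 - sqrt(3)) - (3/4 + sqrt(3)) = -2*sqrt(3).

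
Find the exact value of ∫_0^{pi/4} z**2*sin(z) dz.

-2 - sqrt(2)*pi**2/32 + sqrt(2)*pi/4 + sqrt(2)

Integrate by parts twice (u = z^2, dv = sin(z) dz).
An antiderivative is F(z) = -z**2*cos(z) + 2*z*sin(z) + 2*cos(z).
Then F(pi/4) - F(0) = (sqrt(2)*(-pi**2 + 8*pi + 32)/32) - (2) = -2 - sqrt(2)*pi**2/32 + sqrt(2)*pi/4 + sqrt(2).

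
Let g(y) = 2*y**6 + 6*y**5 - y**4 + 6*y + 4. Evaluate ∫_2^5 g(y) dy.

By the power rule, an antiderivative is F(y) = 2*y**7/7 + y**6 - y**5/5 + 3*y**2 + 4*y.
Then F(5) - F(2) = (261915/7) - (3996/35) = 1305579/35.

1305579/35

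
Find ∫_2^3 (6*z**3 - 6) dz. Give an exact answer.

By the power rule, an antiderivative is F(z) = 3*z**4/2 - 6*z.
Then F(3) - F(2) = (207/2) - (12) = 183/2.

183/2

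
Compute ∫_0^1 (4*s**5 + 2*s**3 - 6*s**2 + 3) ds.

By the power rule, an antiderivative is F(s) = 2*s**6/3 + s**4/2 - 2*s**3 + 3*s.
Then F(1) - F(0) = (13/6) - (0) = 13/6.

13/6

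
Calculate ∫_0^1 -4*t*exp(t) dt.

-4

Integrate by parts once (u = t, dv = -4*exp(t) dt).
An antiderivative is F(t) = (-4*t + 4)*exp(t).
Then F(1) - F(0) = (0) - (4) = -4.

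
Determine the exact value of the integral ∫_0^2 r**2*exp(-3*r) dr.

2/27 - 50*exp(-6)/27

Integrate by parts twice (u = r^2, dv = exp(-3*r) dr).
An antiderivative is F(r) = (-9*r**2 - 6*r - 2)*exp(-3*r)/27.
Then F(2) - F(0) = (-50*exp(-6)/27) - (-2/27) = 2/27 - 50*exp(-6)/27.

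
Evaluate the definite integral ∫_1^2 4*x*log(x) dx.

-3 + 8*log(2)

Integrate by parts once (u = ln x, dv = 4*x dx).
An antiderivative is F(x) = x**2*(2*log(x) - 1).
Then F(2) - F(1) = (-4 + 8*log(2)) - (-1) = -3 + 8*log(2).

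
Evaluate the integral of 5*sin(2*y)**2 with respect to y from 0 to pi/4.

5*pi/8

Use the identity sin^2(2*y) = (1 - cos(4*y))/2.
An antiderivative is F(y) = 5*y/2 - 5*sin(4*y)/8.
Then F(pi/4) - F(0) = (5*pi/8) - (0) = 5*pi/8.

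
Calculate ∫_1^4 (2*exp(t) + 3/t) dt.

-2*exp(1) + 6*log(2) + 2*exp(4)

An antiderivative is F(t) = 2*exp(t) + 3*log(t).
Then F(4) - F(1) = (log(64) + 2*exp(4)) - (2*exp(1)) = -2*exp(1) + 6*log(2) + 2*exp(4).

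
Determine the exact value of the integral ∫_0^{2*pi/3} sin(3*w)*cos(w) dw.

9/16

Use the identity sin(3*w)cos(w) = [sin(4*w) + sin(2*w)]/2.
An antiderivative is F(w) = -cos(2*w)/4 - cos(4*w)/8.
Then F(2*pi/3) - F(0) = (3/16) - (-3/8) = 9/16.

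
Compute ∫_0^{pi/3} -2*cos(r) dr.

An antiderivative is F(r) = -2*sin(r).
Then F(pi/3) - F(0) = (-sqrt(3)) - (0) = -sqrt(3).

-sqrt(3)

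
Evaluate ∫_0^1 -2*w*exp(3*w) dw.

Integrate by parts once (u = w, dv = -2*exp(3*w) dw).
An antiderivative is F(w) = (-6*w + 2)*exp(3*w)/9.
Then F(1) - F(0) = (-4*exp(3)/9) - (2/9) = -4*exp(3)/9 - 2/9.

-4*exp(3)/9 - 2/9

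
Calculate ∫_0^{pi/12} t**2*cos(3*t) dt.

sqrt(2)*(-32 + pi**2 + 8*pi)/864

Integrate by parts twice (u = t^2, dv = cos(3*t) dt).
An antiderivative is F(t) = t**2*sin(3*t)/3 + 2*t*cos(3*t)/9 - 2*sin(3*t)/27.
Then F(pi/12) - F(0) = (sqrt(2)*(-32 + pi**2 + 8*pi)/864) - (0) = sqrt(2)*(-32 + pi**2 + 8*pi)/864.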